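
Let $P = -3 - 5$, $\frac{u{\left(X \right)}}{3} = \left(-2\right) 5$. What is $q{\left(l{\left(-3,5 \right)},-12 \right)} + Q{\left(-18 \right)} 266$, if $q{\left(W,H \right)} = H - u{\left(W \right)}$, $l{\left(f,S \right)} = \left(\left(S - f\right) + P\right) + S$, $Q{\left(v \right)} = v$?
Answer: $-4770$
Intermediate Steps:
$u{\left(X \right)} = -30$ ($u{\left(X \right)} = 3 \left(\left(-2\right) 5\right) = 3 \left(-10\right) = -30$)
$P = -8$
$l{\left(f,S \right)} = -8 - f + 2 S$ ($l{\left(f,S \right)} = \left(\left(S - f\right) - 8\right) + S = \left(-8 + S - f\right) + S = -8 - f + 2 S$)
$q{\left(W,H \right)} = 30 + H$ ($q{\left(W,H \right)} = H - -30 = H + 30 = 30 + H$)
$q{\left(l{\left(-3,5 \right)},-12 \right)} + Q{\left(-18 \right)} 266 = \left(30 - 12\right) - 4788 = 18 - 4788 = -4770$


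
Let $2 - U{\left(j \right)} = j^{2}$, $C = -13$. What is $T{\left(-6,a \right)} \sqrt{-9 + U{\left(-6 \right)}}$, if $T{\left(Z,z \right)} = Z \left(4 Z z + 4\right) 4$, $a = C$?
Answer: $- 7584 i \sqrt{43} \approx - 49732.0 i$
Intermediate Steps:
$a = -13$
$U{\left(j \right)} = 2 - j^{2}$
$T{\left(Z,z \right)} = 4 Z \left(4 + 4 Z z\right)$ ($T{\left(Z,z \right)} = Z \left(4 Z z + 4\right) 4 = Z \left(4 + 4 Z z\right) 4 = 4 Z \left(4 + 4 Z z\right)$)
$T{\left(-6,a \right)} \sqrt{-9 + U{\left(-6 \right)}} = 16 \left(-6\right) \left(1 - -78\right) \sqrt{-9 + \left(2 - \left(-6\right)^{2}\right)} = 16 \left(-6\right) \left(1 + 78\right) \sqrt{-9 + \left(2 - 36\right)} = 16 \left(-6\right) 79 \sqrt{-9 + \left(2 - 36\right)} = - 7584 \sqrt{-9 - 34} = - 7584 \sqrt{-43} = - 7584 i \sqrt{43}$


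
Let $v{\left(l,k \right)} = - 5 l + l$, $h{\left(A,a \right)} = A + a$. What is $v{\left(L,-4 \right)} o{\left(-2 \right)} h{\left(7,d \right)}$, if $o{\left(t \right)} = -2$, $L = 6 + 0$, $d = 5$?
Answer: $576$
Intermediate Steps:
$L = 6$
$v{\left(l,k \right)} = - 4 l$
$v{\left(L,-4 \right)} o{\left(-2 \right)} h{\left(7,d \right)} = \left(-4\right) 6 \left(-2\right) \left(7 + 5\right) = \left(-24\right) \left(-2\right) 12 = 48 \cdot 12 = 576$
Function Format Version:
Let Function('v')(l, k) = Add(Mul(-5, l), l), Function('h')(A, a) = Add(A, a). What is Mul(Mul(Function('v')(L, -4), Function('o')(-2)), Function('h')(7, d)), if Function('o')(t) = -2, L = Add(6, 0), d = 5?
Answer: 576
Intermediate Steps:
L = 6
Function('v')(l, k) = Mul(-4, l)
Mul(Mul(Function('v')(L, -4), Function('o')(-2)), Function('h')(7, d)) = Mul(Mul(Mul(-4, 6), -2), Add(7, 5)) = Mul(Mul(-24, -2), 12) = Mul(48, 12) = 576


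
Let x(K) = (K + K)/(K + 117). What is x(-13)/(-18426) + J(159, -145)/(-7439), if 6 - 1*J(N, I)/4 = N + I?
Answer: 2365967/548284056 ≈ 0.0043152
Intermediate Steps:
J(N, I) = 24 - 4*I - 4*N (J(N, I) = 24 - 4*(N + I) = 24 - 4*(I + N) = 24 + (-4*I - 4*N) = 24 - 4*I - 4*N)
x(K) = 2*K/(117 + K) (x(K) = (2*K)/(117 + K) = 2*K/(117 + K))
x(-13)/(-18426) + J(159, -145)/(-7439) = (2*(-13)/(117 - 13))/(-18426) + (24 - 4*(-145) - 4*159)/(-7439) = (2*(-13)/104)*(-1/18426) + (24 + 580 - 636)*(-1/7439) = (2*(-13)*(1/104))*(-1/18426) - 32*(-1/7439) = -¼*(-1/18426) + 32/7439 = 1/73704 + 32/7439 = 2365967/548284056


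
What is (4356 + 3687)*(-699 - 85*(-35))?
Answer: 18305868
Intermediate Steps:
(4356 + 3687)*(-699 - 85*(-35)) = 8043*(-699 + 2975) = 8043*2276 = 18305868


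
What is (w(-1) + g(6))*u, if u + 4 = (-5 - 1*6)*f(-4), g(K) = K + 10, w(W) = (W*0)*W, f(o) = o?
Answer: 640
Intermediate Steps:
w(W) = 0 (w(W) = 0*W = 0)
g(K) = 10 + K
u = 40 (u = -4 + (-5 - 1*6)*(-4) = -4 + (-5 - 6)*(-4) = -4 - 11*(-4) = -4 + 44 = 40)
(w(-1) + g(6))*u = (0 + (10 + 6))*40 = (0 + 16)*40 = 16*40 = 640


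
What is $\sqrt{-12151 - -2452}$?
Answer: $i \sqrt{9699} \approx 98.484 i$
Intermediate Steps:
$\sqrt{-12151 - -2452} = \sqrt{-12151 + \left(-21731 + 24183\right)} = \sqrt{-12151 + 2452} = \sqrt{-9699} = i \sqrt{9699}$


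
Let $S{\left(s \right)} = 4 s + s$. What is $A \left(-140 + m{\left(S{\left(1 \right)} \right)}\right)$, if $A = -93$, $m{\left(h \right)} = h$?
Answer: $12555$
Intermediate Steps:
$S{\left(s \right)} = 5 s$
$A \left(-140 + m{\left(S{\left(1 \right)} \right)}\right) = - 93 \left(-140 + 5 \cdot 1\right) = - 93 \left(-140 + 5\right) = \left(-93\right) \left(-135\right) = 12555$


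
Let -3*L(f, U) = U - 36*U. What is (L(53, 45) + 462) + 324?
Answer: 1311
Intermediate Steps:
L(f, U) = 35*U/3 (L(f, U) = -(U - 36*U)/3 = -(-35)*U/3 = 35*U/3)
(L(53, 45) + 462) + 324 = ((35/3)*45 + 462) + 324 = (525 + 462) + 324 = 987 + 324 = 1311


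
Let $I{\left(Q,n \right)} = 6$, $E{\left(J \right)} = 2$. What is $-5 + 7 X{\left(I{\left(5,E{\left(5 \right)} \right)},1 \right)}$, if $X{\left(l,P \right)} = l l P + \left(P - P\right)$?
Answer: $247$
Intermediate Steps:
$X{\left(l,P \right)} = P l^{2}$ ($X{\left(l,P \right)} = l^{2} P + 0 = P l^{2} + 0 = P l^{2}$)
$-5 + 7 X{\left(I{\left(5,E{\left(5 \right)} \right)},1 \right)} = -5 + 7 \cdot 1 \cdot 6^{2} = -5 + 7 \cdot 1 \cdot 36 = -5 + 7 \cdot 36 = -5 + 252 = 247$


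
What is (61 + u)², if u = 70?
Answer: 17161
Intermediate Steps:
(61 + u)² = (61 + 70)² = 131² = 17161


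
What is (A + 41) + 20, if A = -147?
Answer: -86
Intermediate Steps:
(A + 41) + 20 = (-147 + 41) + 20 = -106 + 20 = -86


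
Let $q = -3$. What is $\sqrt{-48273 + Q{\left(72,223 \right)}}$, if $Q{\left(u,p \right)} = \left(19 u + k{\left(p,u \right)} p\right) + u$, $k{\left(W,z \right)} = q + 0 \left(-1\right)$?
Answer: $3 i \sqrt{5278} \approx 217.95 i$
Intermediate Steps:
$k{\left(W,z \right)} = -3$ ($k{\left(W,z \right)} = -3 + 0 \left(-1\right) = -3 + 0 = -3$)
$Q{\left(u,p \right)} = - 3 p + 20 u$ ($Q{\left(u,p \right)} = \left(19 u - 3 p\right) + u = \left(- 3 p + 19 u\right) + u = - 3 p + 20 u$)
$\sqrt{-48273 + Q{\left(72,223 \right)}} = \sqrt{-48273 + \left(\left(-3\right) 223 + 20 \cdot 72\right)} = \sqrt{-48273 + \left(-669 + 1440\right)} = \sqrt{-48273 + 771} = \sqrt{-47502} = 3 i \sqrt{5278}$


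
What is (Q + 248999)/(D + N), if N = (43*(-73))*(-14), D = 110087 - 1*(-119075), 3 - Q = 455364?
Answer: -103181/136554 ≈ -0.75561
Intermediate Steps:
Q = -455361 (Q = 3 - 1*455364 = 3 - 455364 = -455361)
D = 229162 (D = 110087 + 119075 = 229162)
N = 43946 (N = -3139*(-14) = 43946)
(Q + 248999)/(D + N) = (-455361 + 248999)/(229162 + 43946) = -206362/273108 = -206362*1/273108 = -103181/136554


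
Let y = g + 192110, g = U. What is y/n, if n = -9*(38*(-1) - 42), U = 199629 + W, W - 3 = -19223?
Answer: 41391/80 ≈ 517.39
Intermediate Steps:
W = -19220 (W = 3 - 19223 = -19220)
U = 180409 (U = 199629 - 19220 = 180409)
g = 180409
n = 720 (n = -9*(-38 - 42) = -9*(-80) = 720)
y = 372519 (y = 180409 + 192110 = 372519)
y/n = 372519/720 = 372519*(1/720) = 41391/80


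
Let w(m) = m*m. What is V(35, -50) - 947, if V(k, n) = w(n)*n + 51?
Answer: -125896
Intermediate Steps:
w(m) = m²
V(k, n) = 51 + n³ (V(k, n) = n²*n + 51 = n³ + 51 = 51 + n³)
V(35, -50) - 947 = (51 + (-50)³) - 947 = (51 - 125000) - 947 = -124949 - 947 = -125896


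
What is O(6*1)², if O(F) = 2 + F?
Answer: 64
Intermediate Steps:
O(6*1)² = (2 + 6*1)² = (2 + 6)² = 8² = 64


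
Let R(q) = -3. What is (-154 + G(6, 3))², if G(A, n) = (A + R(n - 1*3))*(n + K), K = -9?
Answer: 29584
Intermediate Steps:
G(A, n) = (-9 + n)*(-3 + A) (G(A, n) = (A - 3)*(n - 9) = (-3 + A)*(-9 + n) = (-9 + n)*(-3 + A))
(-154 + G(6, 3))² = (-154 + (27 - 9*6 - 3*3 + 6*3))² = (-154 + (27 - 54 - 9 + 18))² = (-154 - 18)² = (-172)² = 29584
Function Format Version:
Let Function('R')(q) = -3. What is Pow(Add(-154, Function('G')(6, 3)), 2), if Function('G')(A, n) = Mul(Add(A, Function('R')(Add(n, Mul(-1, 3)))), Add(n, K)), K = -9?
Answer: 29584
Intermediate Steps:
Function('G')(A, n) = Mul(Add(-9, n), Add(-3, A)) (Function('G')(A, n) = Mul(Add(A, -3), Add(n, -9)) = Mul(Add(-3, A), Add(-9, n)) = Mul(Add(-9, n), Add(-3, A)))
Pow(Add(-154, Function('G')(6, 3)), 2) = Pow(Add(-154, Add(27, Mul(-9, 6), Mul(-3, 3), Mul(6, 3))), 2) = Pow(Add(-154, Add(27, -54, -9, 18)), 2) = Pow(Add(-154, -18), 2) = Pow(-172, 2) = 29584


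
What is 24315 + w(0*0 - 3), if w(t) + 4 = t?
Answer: 24308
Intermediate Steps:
w(t) = -4 + t
24315 + w(0*0 - 3) = 24315 + (-4 + (0*0 - 3)) = 24315 + (-4 + (0 - 3)) = 24315 + (-4 - 3) = 24315 - 7 = 24308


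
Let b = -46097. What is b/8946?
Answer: -46097/8946 ≈ -5.1528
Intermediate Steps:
b/8946 = -46097/8946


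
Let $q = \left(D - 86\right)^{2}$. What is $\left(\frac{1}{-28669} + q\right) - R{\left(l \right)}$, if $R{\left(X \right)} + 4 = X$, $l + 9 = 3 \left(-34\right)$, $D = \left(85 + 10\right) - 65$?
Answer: $\frac{93202918}{28669} \approx 3251.0$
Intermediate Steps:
$D = 30$ ($D = 95 - 65 = 30$)
$q = 3136$ ($q = \left(30 - 86\right)^{2} = \left(-56\right)^{2} = 3136$)
$l = -111$ ($l = -9 + 3 \left(-34\right) = -9 - 102 = -111$)
$R{\left(X \right)} = -4 + X$
$\left(\frac{1}{-28669} + q\right) - R{\left(l \right)} = \left(\frac{1}{-28669} + 3136\right) - \left(-4 - 111\right) = \left(- \frac{1}{28669} + 3136\right) - -115 = \frac{89905983}{28669} + 115 = \frac{93202918}{28669}$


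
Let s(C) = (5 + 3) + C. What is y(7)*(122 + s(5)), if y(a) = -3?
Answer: -405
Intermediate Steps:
s(C) = 8 + C
y(7)*(122 + s(5)) = -3*(122 + (8 + 5)) = -3*(122 + 13) = -3*135 = -405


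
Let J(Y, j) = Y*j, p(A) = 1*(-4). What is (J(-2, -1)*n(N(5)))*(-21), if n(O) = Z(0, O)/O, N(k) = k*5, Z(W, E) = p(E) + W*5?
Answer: 168/25 ≈ 6.7200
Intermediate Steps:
p(A) = -4
Z(W, E) = -4 + 5*W (Z(W, E) = -4 + W*5 = -4 + 5*W)
N(k) = 5*k
n(O) = -4/O (n(O) = (-4 + 5*0)/O = (-4 + 0)/O = -4/O)
(J(-2, -1)*n(N(5)))*(-21) = ((-2*(-1))*(-4/(5*5)))*(-21) = (2*(-4/25))*(-21) = -8/25*(-21) = 168/25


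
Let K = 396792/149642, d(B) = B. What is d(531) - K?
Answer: 39531555/74821 ≈ 528.35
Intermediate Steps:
K = 198396/74821 (K = 396792*(1/149642) = 198396/74821 ≈ 2.6516)
d(531) - K = 531 - 1*198396/74821 = 531 - 198396/74821 = 39531555/74821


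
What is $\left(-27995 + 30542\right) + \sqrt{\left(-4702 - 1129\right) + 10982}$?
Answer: $2547 + \sqrt{5151} \approx 2618.8$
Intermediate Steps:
$\left(-27995 + 30542\right) + \sqrt{\left(-4702 - 1129\right) + 10982} = 2547 + \sqrt{\left(-4702 - 1129\right) + 10982} = 2547 + \sqrt{-5831 + 10982} = 2547 + \sqrt{5151}$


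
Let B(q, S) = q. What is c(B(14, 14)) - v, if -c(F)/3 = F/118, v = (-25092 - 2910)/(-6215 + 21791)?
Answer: 3743/2596 ≈ 1.4418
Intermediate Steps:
v = -4667/2596 (v = -28002/15576 = -28002*1/15576 = -4667/2596 ≈ -1.7978)
c(F) = -3*F/118
c(B(14, 14)) - v = -3/118*14 - 1*(-4667/2596) = -21/59 + 4667/2596 = 3743/2596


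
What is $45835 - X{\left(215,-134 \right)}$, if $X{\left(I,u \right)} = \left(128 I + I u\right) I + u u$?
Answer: $305229$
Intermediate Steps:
$X{\left(I,u \right)} = u^{2} + I \left(128 I + I u\right)$ ($X{\left(I,u \right)} = I \left(128 I + I u\right) + u^{2} = u^{2} + I \left(128 I + I u\right)$)
$45835 - X{\left(215,-134 \right)} = 45835 - \left(\left(-134\right)^{2} + 128 \cdot 215^{2} - 134 \cdot 215^{2}\right) = 45835 - \left(17956 + 128 \cdot 46225 - 6194150\right) = 45835 - \left(17956 + 5916800 - 6194150\right) = 45835 - -259394 = 45835 + 259394 = 305229$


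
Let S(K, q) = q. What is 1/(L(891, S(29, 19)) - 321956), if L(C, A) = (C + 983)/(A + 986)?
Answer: -1005/323563906 ≈ -3.1060e-6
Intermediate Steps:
L(C, A) = (983 + C)/(986 + A)
1/(L(891, S(29, 19)) - 321956) = 1/((983 + 891)/(986 + 19) - 321956) = 1/(1874/1005 - 321956) = 1/(-323563906/1005) = -1005/323563906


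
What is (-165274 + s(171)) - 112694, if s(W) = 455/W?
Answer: -47532073/171 ≈ -2.7797e+5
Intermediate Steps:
(-165274 + s(171)) - 112694 = (-165274 + 455/171) - 112694 = -28261399/171 - 112694 = -47532073/171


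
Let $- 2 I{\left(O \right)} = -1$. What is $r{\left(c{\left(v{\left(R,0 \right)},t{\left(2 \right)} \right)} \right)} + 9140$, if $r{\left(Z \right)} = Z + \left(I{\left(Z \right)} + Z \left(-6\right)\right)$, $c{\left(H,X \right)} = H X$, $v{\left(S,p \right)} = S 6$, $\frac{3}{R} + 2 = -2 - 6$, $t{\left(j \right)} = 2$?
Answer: $\frac{18317}{2} \approx 9158.5$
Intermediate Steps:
$I{\left(O \right)} = \frac{1}{2}$ ($I{\left(O \right)} = \left(- \frac{1}{2}\right) \left(-1\right) = \frac{1}{2}$)
$R = - \frac{3}{10}$ ($R = \frac{3}{-2 - 8} = \frac{3}{-10} = 3 \left(- \frac{1}{10}\right) = - \frac{3}{10} \approx -0.3$)
$v{\left(S,p \right)} = 6 S$
$r{\left(Z \right)} = \frac{1}{2} - 5 Z$ ($r{\left(Z \right)} = Z + \left(\frac{1}{2} + Z \left(-6\right)\right) = Z - \left(- \frac{1}{2} + 6 Z\right) = \frac{1}{2} - 5 Z$)
$r{\left(c{\left(v{\left(R,0 \right)},t{\left(2 \right)} \right)} \right)} + 9140 = \left(\frac{1}{2} - 5 \cdot 6 \left(- \frac{3}{10}\right) 2\right) + 9140 = \left(\frac{1}{2} - 5 \left(\left(- \frac{9}{5}\right) 2\right)\right) + 9140 = \left(\frac{1}{2} - -18\right) + 9140 = \left(\frac{1}{2} + 18\right) + 9140 = \frac{37}{2} + 9140 = \frac{18317}{2}$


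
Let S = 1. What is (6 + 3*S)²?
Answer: 81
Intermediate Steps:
(6 + 3*S)² = (6 + 3*1)² = (6 + 3)² = 9² = 81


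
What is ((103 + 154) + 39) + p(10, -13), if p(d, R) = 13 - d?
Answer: 299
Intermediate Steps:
((103 + 154) + 39) + p(10, -13) = ((103 + 154) + 39) + (13 - 1*10) = (257 + 39) + (13 - 10) = 296 + 3 = 299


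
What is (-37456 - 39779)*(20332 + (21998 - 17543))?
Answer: -1914423945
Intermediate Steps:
(-37456 - 39779)*(20332 + (21998 - 17543)) = -77235*(20332 + 4455) = -77235*24787 = -1914423945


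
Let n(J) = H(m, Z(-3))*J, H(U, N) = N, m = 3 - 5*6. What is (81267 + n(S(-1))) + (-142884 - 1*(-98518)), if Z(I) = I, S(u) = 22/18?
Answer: 110692/3 ≈ 36897.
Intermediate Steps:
S(u) = 11/9 (S(u) = 22*(1/18) = 11/9)
m = -27 (m = 3 - 30 = -27)
n(J) = -3*J
(81267 + n(S(-1))) + (-142884 - 1*(-98518)) = (81267 - 3*11/9) + (-142884 - 1*(-98518)) = (81267 - 11/3) + (-142884 + 98518) = 243790/3 - 44366 = 110692/3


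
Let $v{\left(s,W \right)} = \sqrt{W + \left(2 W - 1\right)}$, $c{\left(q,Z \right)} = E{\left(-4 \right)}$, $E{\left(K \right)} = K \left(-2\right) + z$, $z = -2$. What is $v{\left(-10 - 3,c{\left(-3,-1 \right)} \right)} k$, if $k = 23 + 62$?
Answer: $85 \sqrt{17} \approx 350.46$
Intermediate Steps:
$E{\left(K \right)} = -2 - 2 K$ ($E{\left(K \right)} = K \left(-2\right) - 2 = - 2 K - 2 = -2 - 2 K$)
$c{\left(q,Z \right)} = 6$ ($c{\left(q,Z \right)} = -2 - -8 = -2 + 8 = 6$)
$v{\left(s,W \right)} = \sqrt{-1 + 3 W}$ ($v{\left(s,W \right)} = \sqrt{W + \left(-1 + 2 W\right)} = \sqrt{-1 + 3 W}$)
$k = 85$
$v{\left(-10 - 3,c{\left(-3,-1 \right)} \right)} k = \sqrt{-1 + 3 \cdot 6} \cdot 85 = \sqrt{-1 + 18} \cdot 85 = \sqrt{17} \cdot 85 = 85 \sqrt{17}$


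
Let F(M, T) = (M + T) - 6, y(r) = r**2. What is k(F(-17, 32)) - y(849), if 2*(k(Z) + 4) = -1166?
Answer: -721388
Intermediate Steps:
F(M, T) = -6 + M + T
k(Z) = -587 (k(Z) = -4 + (1/2)*(-1166) = -4 - 583 = -587)
k(F(-17, 32)) - y(849) = -587 - 1*849**2 = -587 - 1*720801 = -587 - 720801 = -721388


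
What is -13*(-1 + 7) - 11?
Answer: -89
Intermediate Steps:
-13*(-1 + 7) - 11 = -13*6 - 11 = -78 - 11 = -89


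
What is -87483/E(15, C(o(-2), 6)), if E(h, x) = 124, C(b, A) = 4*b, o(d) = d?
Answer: -87483/124 ≈ -705.51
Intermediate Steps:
-87483/E(15, C(o(-2), 6)) = -87483/124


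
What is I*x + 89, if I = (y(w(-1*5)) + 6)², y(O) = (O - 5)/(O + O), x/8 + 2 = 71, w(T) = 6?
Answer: 123101/6 ≈ 20517.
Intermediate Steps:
x = 552 (x = -16 + 8*71 = -16 + 568 = 552)
y(O) = (-5 + O)/(2*O) (y(O) = (-5 + O)/((2*O)) = (-5 + O)*(1/(2*O)) = (-5 + O)/(2*O))
I = 5329/144 (I = ((½)*(-5 + 6)/6 + 6)² = ((½)*(⅙)*1 + 6)² = (1/12 + 6)² = (73/12)² = 5329/144 ≈ 37.007)
I*x + 89 = (5329/144)*552 + 89 = 122567/6 + 89 = 123101/6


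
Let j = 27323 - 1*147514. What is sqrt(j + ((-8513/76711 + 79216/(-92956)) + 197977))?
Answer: sqrt(247198722511567194534047)/1782686929 ≈ 278.90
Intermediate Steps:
j = -120191 (j = 27323 - 147514 = -120191)
sqrt(j + ((-8513/76711 + 79216/(-92956)) + 197977)) = sqrt(-120191 + ((-8513/76711 + 79216/(-92956)) + 197977)) = sqrt(-120191 + ((-8513*1/76711 + 79216*(-1/92956)) + 197977)) = sqrt(-120191 + ((-8513/76711 - 19804/23239) + 197977)) = sqrt(-120191 + (-1717018251/1782686929 + 197977)) = sqrt(-120191 + 352929293124382/1782686929) = sqrt(138666368440943/1782686929) = sqrt(247198722511567194534047)/1782686929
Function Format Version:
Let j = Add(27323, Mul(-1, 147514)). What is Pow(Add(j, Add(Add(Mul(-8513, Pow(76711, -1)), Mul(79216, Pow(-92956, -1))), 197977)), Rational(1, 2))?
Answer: Mul(Rational(1, 1782686929), Pow(247198722511567194534047, Rational(1, 2))) ≈ 278.90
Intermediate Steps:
j = -120191 (j = Add(27323, -147514) = -120191)
Pow(Add(j, Add(Add(Mul(-8513, Pow(76711, -1)), Mul(79216, Pow(-92956, -1))), 197977)), Rational(1, 2)) = Pow(Add(-120191, Add(Add(Mul(-8513, Pow(76711, -1)), Mul(79216, Pow(-92956, -1))), 197977)), Rational(1, 2)) = Pow(Add(-120191, Add(Add(Mul(-8513, Rational(1, 76711)), Mul(79216, Rational(-1, 92956))), 197977)), Rational(1, 2)) = Pow(Add(-120191, Add(Add(Rational(-8513, 76711), Rational(-19804, 23239)), 197977)), Rational(1, 2)) = Pow(Add(-120191, Add(Rational(-1717018251, 1782686929), 197977)), Rational(1, 2)) = Pow(Add(-120191, Rational(352929293124382, 1782686929)), Rational(1, 2)) = Pow(Rational(138666368440943, 1782686929), Rational(1, 2)) = Mul(Rational(1, 1782686929), Pow(247198722511567194534047, Rational(1, 2)))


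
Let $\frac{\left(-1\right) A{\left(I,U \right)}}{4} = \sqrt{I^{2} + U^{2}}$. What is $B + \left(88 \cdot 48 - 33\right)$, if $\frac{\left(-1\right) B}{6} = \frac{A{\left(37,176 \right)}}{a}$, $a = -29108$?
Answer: $4191 - \frac{6 \sqrt{32345}}{7277} \approx 4190.9$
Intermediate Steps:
$A{\left(I,U \right)} = - 4 \sqrt{I^{2} + U^{2}}$
$B = - \frac{6 \sqrt{32345}}{7277}$ ($B = - 6 \frac{\left(-4\right) \sqrt{37^{2} + 176^{2}}}{-29108} = - 6 - 4 \sqrt{1369 + 30976} \left(- \frac{1}{29108}\right) = - 6 - 4 \sqrt{32345} \left(- \frac{1}{29108}\right) = - 6 \frac{\sqrt{32345}}{7277} = - \frac{6 \sqrt{32345}}{7277} \approx -0.14829$)
$B + \left(88 \cdot 48 - 33\right) = - \frac{6 \sqrt{32345}}{7277} + \left(88 \cdot 48 - 33\right) = - \frac{6 \sqrt{32345}}{7277} + \left(4224 - 33\right) = - \frac{6 \sqrt{32345}}{7277} + 4191 = 4191 - \frac{6 \sqrt{32345}}{7277}$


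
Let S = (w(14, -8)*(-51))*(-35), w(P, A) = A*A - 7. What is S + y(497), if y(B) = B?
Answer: 102242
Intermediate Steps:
w(P, A) = -7 + A² (w(P, A) = A² - 7 = -7 + A²)
S = 101745 (S = ((-7 + (-8)²)*(-51))*(-35) = ((-7 + 64)*(-51))*(-35) = (57*(-51))*(-35) = -2907*(-35) = 101745)
S + y(497) = 101745 + 497 = 102242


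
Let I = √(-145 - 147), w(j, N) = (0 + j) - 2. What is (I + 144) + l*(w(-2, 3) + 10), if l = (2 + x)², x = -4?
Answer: 168 + 2*I*√73 ≈ 168.0 + 17.088*I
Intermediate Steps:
w(j, N) = -2 + j (w(j, N) = j - 2 = -2 + j)
I = 2*I*√73 (I = √(-292) = 2*I*√73 ≈ 17.088*I)
l = 4 (l = (2 - 4)² = (-2)² = 4)
(I + 144) + l*(w(-2, 3) + 10) = (2*I*√73 + 144) + 4*((-2 - 2) + 10) = (144 + 2*I*√73) + 4*(-4 + 10) = (144 + 2*I*√73) + 4*6 = (144 + 2*I*√73) + 24 = 168 + 2*I*√73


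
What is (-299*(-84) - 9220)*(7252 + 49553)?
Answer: 902972280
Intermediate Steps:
(-299*(-84) - 9220)*(7252 + 49553) = (25116 - 9220)*56805 = 15896*56805 = 902972280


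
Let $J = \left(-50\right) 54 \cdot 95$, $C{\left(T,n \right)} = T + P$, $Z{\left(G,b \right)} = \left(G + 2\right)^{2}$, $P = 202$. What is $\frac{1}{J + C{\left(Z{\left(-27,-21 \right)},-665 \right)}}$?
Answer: $- \frac{1}{255673} \approx -3.9112 \cdot 10^{-6}$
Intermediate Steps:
$Z{\left(G,b \right)} = \left(2 + G\right)^{2}$
$C{\left(T,n \right)} = 202 + T$ ($C{\left(T,n \right)} = T + 202 = 202 + T$)
$J = -256500$ ($J = \left(-2700\right) 95 = -256500$)
$\frac{1}{J + C{\left(Z{\left(-27,-21 \right)},-665 \right)}} = \frac{1}{-256500 + \left(202 + \left(2 - 27\right)^{2}\right)} = \frac{1}{-256500 + \left(202 + \left(-25\right)^{2}\right)} = \frac{1}{-256500 + \left(202 + 625\right)} = \frac{1}{-256500 + 827} = \frac{1}{-255673} = - \frac{1}{255673}$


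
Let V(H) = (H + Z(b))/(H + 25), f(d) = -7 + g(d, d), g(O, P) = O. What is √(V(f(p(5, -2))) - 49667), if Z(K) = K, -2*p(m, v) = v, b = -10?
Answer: I*√17930091/19 ≈ 222.86*I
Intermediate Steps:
p(m, v) = -v/2
f(d) = -7 + d
V(H) = (-10 + H)/(25 + H) (V(H) = (H - 10)/(H + 25) = (-10 + H)/(25 + H))
√(V(f(p(5, -2))) - 49667) = √((-10 + (-7 - ½*(-2)))/(25 + (-7 - ½*(-2))) - 49667) = √((-10 + (-7 + 1))/(25 + (-7 + 1)) - 49667) = √((-10 - 6)/(25 - 6) - 49667) = √(-16/19 - 49667) = √(-943689/19) = I*√17930091/19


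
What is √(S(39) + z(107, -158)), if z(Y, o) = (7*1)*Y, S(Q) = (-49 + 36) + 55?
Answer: √791 ≈ 28.125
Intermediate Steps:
S(Q) = 42 (S(Q) = -13 + 55 = 42)
z(Y, o) = 7*Y
√(S(39) + z(107, -158)) = √(42 + 7*107) = √(42 + 749) = √791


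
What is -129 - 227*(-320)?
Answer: 72511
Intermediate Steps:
-129 - 227*(-320) = -129 + 72640 = 72511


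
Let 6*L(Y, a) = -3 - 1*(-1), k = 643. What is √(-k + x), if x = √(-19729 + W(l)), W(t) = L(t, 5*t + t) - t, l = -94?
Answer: √(-5787 + 3*I*√176718)/3 ≈ 2.7469 + 25.506*I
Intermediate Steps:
L(Y, a) = -⅓ (L(Y, a) = (-3 - 1*(-1))/6 = (-3 + 1)/6 = (⅙)*(-2) = -⅓)
W(t) = -⅓ - t
x = I*√176718/3 (x = √(-19729 + (-⅓ - 1*(-94))) = √(-19729 + (-⅓ + 94)) = √(-19729 + 281/3) = √(-58906/3) = I*√176718/3 ≈ 140.13*I)
√(-k + x) = √(-1*643 + I*√176718/3) = √(-643 + I*√176718/3)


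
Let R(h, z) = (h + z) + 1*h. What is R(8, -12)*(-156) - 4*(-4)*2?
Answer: -592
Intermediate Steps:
R(h, z) = z + 2*h (R(h, z) = (h + z) + h = z + 2*h)
R(8, -12)*(-156) - 4*(-4)*2 = (-12 + 2*8)*(-156) - 4*(-4)*2 = (-12 + 16)*(-156) + 16*2 = 4*(-156) + 32 = -624 + 32 = -592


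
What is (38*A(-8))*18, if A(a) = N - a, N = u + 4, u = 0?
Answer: 8208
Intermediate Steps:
N = 4 (N = 0 + 4 = 4)
A(a) = 4 - a
(38*A(-8))*18 = (38*(4 - 1*(-8)))*18 = (38*(4 + 8))*18 = (38*12)*18 = 456*18 = 8208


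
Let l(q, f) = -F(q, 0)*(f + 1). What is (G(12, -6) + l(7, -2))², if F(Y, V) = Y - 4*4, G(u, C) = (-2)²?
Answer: 25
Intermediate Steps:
G(u, C) = 4
F(Y, V) = -16 + Y (F(Y, V) = Y - 16 = -16 + Y)
l(q, f) = -(1 + f)*(-16 + q) (l(q, f) = -(-16 + q)*(f + 1) = -(-16 + q)*(1 + f) = -(1 + f)*(-16 + q))
(G(12, -6) + l(7, -2))² = (4 - (1 - 2)*(-16 + 7))² = (4 - 1*(-1)*(-9))² = (4 - 9)² = (-5)² = 25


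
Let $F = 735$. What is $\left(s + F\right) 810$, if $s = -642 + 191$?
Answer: $230040$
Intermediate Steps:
$s = -451$
$\left(s + F\right) 810 = \left(-451 + 735\right) 810 = 284 \cdot 810 = 230040$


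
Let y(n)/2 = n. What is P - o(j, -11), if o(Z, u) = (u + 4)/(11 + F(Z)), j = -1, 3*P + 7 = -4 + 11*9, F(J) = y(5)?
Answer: 89/3 ≈ 29.667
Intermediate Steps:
y(n) = 2*n
F(J) = 10 (F(J) = 2*5 = 10)
P = 88/3 (P = -7/3 + (-4 + 11*9)/3 = -7/3 + (-4 + 99)/3 = -7/3 + (⅓)*95 = -7/3 + 95/3 = 88/3 ≈ 29.333)
o(Z, u) = 4/21 + u/21 (o(Z, u) = (u + 4)/(11 + 10) = (4 + u)/21 = (4 + u)*(1/21) = 4/21 + u/21)
P - o(j, -11) = 88/3 - (4/21 + (1/21)*(-11)) = 88/3 - (4/21 - 11/21) = 88/3 - 1*(-⅓) = 88/3 + ⅓ = 89/3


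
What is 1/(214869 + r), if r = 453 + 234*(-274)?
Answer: 1/151206 ≈ 6.6135e-6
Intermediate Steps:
r = -63663 (r = 453 - 64116 = -63663)
1/(214869 + r) = 1/(214869 - 63663) = 1/151206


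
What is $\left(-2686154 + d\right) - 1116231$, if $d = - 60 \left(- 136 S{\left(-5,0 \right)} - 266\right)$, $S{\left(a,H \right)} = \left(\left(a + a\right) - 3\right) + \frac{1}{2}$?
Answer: $-3888425$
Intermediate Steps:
$S{\left(a,H \right)} = - \frac{5}{2} + 2 a$ ($S{\left(a,H \right)} = \left(2 a - 3\right) + \frac{1}{2} = \left(-3 + 2 a\right) + \frac{1}{2} = - \frac{5}{2} + 2 a$)
$d = -86040$ ($d = - 60 \left(- 136 \left(- \frac{5}{2} + 2 \left(-5\right)\right) - 266\right) = - 60 \left(- 136 \left(- \frac{5}{2} - 10\right) - 266\right) = - 60 \left(\left(-136\right) \left(- \frac{25}{2}\right) - 266\right) = - 60 \left(1700 - 266\right) = \left(-60\right) 1434 = -86040$)
$\left(-2686154 + d\right) - 1116231 = \left(-2686154 - 86040\right) - 1116231 = -2772194 - 1116231 = -3888425$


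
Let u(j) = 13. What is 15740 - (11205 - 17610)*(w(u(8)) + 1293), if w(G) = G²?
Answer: 9379850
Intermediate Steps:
15740 - (11205 - 17610)*(w(u(8)) + 1293) = 15740 - (11205 - 17610)*(13² + 1293) = 15740 - (-6405)*(169 + 1293) = 15740 - (-6405)*1462 = 15740 - 1*(-9364110) = 15740 + 9364110 = 9379850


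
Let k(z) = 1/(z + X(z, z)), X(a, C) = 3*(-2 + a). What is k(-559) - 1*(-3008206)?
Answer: 6744397851/2242 ≈ 3.0082e+6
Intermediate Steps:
X(a, C) = -6 + 3*a
k(z) = 1/(-6 + 4*z) (k(z) = 1/(z + (-6 + 3*z)) = 1/(-6 + 4*z))
k(-559) - 1*(-3008206) = 1/(2*(-3 + 2*(-559))) - 1*(-3008206) = 1/(2*(-3 - 1118)) + 3008206 = (½)/(-1121) + 3008206 = (½)*(-1/1121) + 3008206 = -1/2242 + 3008206 = 6744397851/2242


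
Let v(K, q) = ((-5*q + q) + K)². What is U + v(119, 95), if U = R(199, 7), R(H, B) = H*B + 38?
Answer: 69552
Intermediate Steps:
R(H, B) = 38 + B*H (R(H, B) = B*H + 38 = 38 + B*H)
v(K, q) = (K - 4*q)² (v(K, q) = (-4*q + K)² = (K - 4*q)²)
U = 1431 (U = 38 + 7*199 = 38 + 1393 = 1431)
U + v(119, 95) = 1431 + (119 - 4*95)² = 1431 + (119 - 380)² = 1431 + (-261)² = 1431 + 68121 = 69552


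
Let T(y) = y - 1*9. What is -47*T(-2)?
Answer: 517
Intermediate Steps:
T(y) = -9 + y (T(y) = y - 9 = -9 + y)
-47*T(-2) = -47*(-9 - 2) = -47*(-11) = 517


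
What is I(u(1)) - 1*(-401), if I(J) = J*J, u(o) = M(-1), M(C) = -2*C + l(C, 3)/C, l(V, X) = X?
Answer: 402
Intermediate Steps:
M(C) = -2*C + 3/C
u(o) = -1 (u(o) = -2*(-1) + 3/(-1) = 2 + 3*(-1) = 2 - 3 = -1)
I(J) = J**2
I(u(1)) - 1*(-401) = (-1)**2 - 1*(-401) = 1 + 401 = 402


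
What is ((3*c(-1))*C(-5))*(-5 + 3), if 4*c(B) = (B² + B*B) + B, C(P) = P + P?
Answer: 15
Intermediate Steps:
C(P) = 2*P
c(B) = B²/2 + B/4 (c(B) = ((B² + B*B) + B)/4 = ((B² + B²) + B)/4 = (2*B² + B)/4 = (B + 2*B²)/4 = B²/2 + B/4)
((3*c(-1))*C(-5))*(-5 + 3) = ((3*((¼)*(-1)*(1 + 2*(-1))))*(2*(-5)))*(-5 + 3) = ((3*((¼)*(-1)*(1 - 2)))*(-10))*(-2) = ((3*((¼)*(-1)*(-1)))*(-10))*(-2) = ((3*(¼))*(-10))*(-2) = ((¾)*(-10))*(-2) = -15/2*(-2) = 15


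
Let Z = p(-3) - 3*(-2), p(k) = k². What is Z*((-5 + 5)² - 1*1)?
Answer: -15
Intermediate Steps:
Z = 15 (Z = (-3)² - 3*(-2) = 9 + 6 = 15)
Z*((-5 + 5)² - 1*1) = 15*((-5 + 5)² - 1*1) = 15*(0² - 1) = 15*(0 - 1) = 15*(-1) = -15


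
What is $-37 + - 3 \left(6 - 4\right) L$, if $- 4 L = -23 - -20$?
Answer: $- \frac{83}{2} \approx -41.5$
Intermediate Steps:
$L = \frac{3}{4}$ ($L = - \frac{-23 - -20}{4} = - \frac{-23 + 20}{4} = \left(- \frac{1}{4}\right) \left(-3\right) = \frac{3}{4} \approx 0.75$)
$-37 + - 3 \left(6 - 4\right) L = -37 + - 3 \left(6 - 4\right) \frac{3}{4} = -37 + \left(-3\right) 2 \cdot \frac{3}{4} = -37 - \frac{9}{2} = - \frac{83}{2}$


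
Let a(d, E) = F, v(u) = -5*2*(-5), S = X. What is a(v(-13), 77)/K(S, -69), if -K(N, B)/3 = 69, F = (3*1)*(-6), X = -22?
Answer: 2/23 ≈ 0.086957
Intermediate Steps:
F = -18 (F = 3*(-6) = -18)
S = -22
v(u) = 50 (v(u) = -10*(-5) = 50)
K(N, B) = -207 (K(N, B) = -3*69 = -207)
a(d, E) = -18
a(v(-13), 77)/K(S, -69) = -18/(-207) = -18*(-1/207) = 2/23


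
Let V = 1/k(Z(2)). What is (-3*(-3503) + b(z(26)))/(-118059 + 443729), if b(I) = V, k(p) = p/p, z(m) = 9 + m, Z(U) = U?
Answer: 1051/32567 ≈ 0.032272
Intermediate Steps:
k(p) = 1
V = 1 (V = 1/1 = 1)
b(I) = 1
(-3*(-3503) + b(z(26)))/(-118059 + 443729) = (-3*(-3503) + 1)/(-118059 + 443729) = (10509 + 1)/325670 = 10510*(1/325670) = 1051/32567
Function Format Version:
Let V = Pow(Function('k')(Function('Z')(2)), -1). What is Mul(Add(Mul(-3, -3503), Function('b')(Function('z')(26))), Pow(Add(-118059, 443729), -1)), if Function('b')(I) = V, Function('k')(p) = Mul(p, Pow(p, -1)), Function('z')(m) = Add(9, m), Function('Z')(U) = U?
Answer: Rational(1051, 32567) ≈ 0.032272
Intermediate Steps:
Function('k')(p) = 1
V = 1 (V = Pow(1, -1) = 1)
Function('b')(I) = 1
Mul(Add(Mul(-3, -3503), Function('b')(Function('z')(26))), Pow(Add(-118059, 443729), -1)) = Mul(Add(Mul(-3, -3503), 1), Pow(Add(-118059, 443729), -1)) = Mul(Add(10509, 1), Pow(325670, -1)) = Mul(10510, Rational(1, 325670)) = Rational(1051, 32567)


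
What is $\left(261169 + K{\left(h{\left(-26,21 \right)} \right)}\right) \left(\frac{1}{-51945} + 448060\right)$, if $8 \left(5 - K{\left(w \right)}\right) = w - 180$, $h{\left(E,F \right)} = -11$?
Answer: $\frac{48633950844126517}{415560} \approx 1.1703 \cdot 10^{11}$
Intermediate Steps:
$K{\left(w \right)} = \frac{55}{2} - \frac{w}{8}$ ($K{\left(w \right)} = 5 - \frac{w - 180}{8} = 5 - \frac{-180 + w}{8} = 5 - \left(- \frac{45}{2} + \frac{w}{8}\right) = \frac{55}{2} - \frac{w}{8}$)
$\left(261169 + K{\left(h{\left(-26,21 \right)} \right)}\right) \left(\frac{1}{-51945} + 448060\right) = \left(261169 + \left(\frac{55}{2} - - \frac{11}{8}\right)\right) \left(\frac{1}{-51945} + 448060\right) = \left(261169 + \left(\frac{55}{2} + \frac{11}{8}\right)\right) \left(- \frac{1}{51945} + 448060\right) = \left(261169 + \frac{231}{8}\right) \frac{23274476699}{51945} = \frac{2089583}{8} \cdot \frac{23274476699}{51945} = \frac{48633950844126517}{415560}$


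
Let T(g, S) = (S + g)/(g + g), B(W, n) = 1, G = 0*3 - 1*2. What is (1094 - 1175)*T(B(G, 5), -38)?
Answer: 2997/2 ≈ 1498.5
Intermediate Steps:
G = -2 (G = 0 - 2 = -2)
T(g, S) = (S + g)/(2*g) (T(g, S) = (S + g)/((2*g)) = (S + g)*(1/(2*g)) = (S + g)/(2*g))
(1094 - 1175)*T(B(G, 5), -38) = (1094 - 1175)*((½)*(-38 + 1)/1) = -81*(-37)/2 = -81*(-37/2) = 2997/2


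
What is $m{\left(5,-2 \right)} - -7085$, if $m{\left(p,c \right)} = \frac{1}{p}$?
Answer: $\frac{35426}{5} \approx 7085.2$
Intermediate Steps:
$m{\left(5,-2 \right)} - -7085 = \frac{1}{5} - -7085 = \frac{1}{5} + 7085 = \frac{35426}{5}$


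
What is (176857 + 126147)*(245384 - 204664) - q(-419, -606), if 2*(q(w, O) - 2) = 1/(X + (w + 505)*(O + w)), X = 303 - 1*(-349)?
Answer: 2159157150358489/174996 ≈ 1.2338e+10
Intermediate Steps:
X = 652 (X = 303 + 349 = 652)
q(w, O) = 2 + 1/(2*(652 + (505 + w)*(O + w))) (q(w, O) = 2 + 1/(2*(652 + (w + 505)*(O + w))) = 2 + 1/(2*(652 + (505 + w)*(O + w))))
(176857 + 126147)*(245384 - 204664) - q(-419, -606) = (176857 + 126147)*(245384 - 204664) - (2609/2 + 2*(-419)² + 1010*(-606) + 1010*(-419) + 2*(-606)*(-419))/(652 + (-419)² + 505*(-606) + 505*(-419) - 606*(-419)) = 303004*40720 - (2609/2 + 2*175561 - 612060 - 423190 + 507828)/(652 + 175561 - 306030 - 211595 + 253914) = 12338322880 - (2609/2 + 351122 - 612060 - 423190 + 507828)/(-87498) = 12338322880 - (-1)*(-349991)/(87498*2) = 12338322880 - 1*349991/174996 = 12338322880 - 349991/174996 = 2159157150358489/174996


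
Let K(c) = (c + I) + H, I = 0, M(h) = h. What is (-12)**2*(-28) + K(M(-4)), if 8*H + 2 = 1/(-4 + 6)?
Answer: -64579/16 ≈ -4036.2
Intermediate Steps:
H = -3/16 (H = -1/4 + 1/(8*(-4 + 6)) = -1/4 + (1/8)/2 = -1/4 + (1/8)*(1/2) = -1/4 + 1/16 = -3/16 ≈ -0.18750)
K(c) = -3/16 + c (K(c) = (c + 0) - 3/16 = c - 3/16 = -3/16 + c)
(-12)**2*(-28) + K(M(-4)) = (-12)**2*(-28) + (-3/16 - 4) = 144*(-28) - 67/16 = -4032 - 67/16 = -64579/16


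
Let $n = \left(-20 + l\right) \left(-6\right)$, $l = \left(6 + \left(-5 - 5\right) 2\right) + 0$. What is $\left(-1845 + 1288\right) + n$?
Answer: $-353$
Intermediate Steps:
$l = -14$ ($l = \left(6 - 20\right) + 0 = -14 + 0 = -14$)
$n = 204$ ($n = \left(-20 - 14\right) \left(-6\right) = \left(-34\right) \left(-6\right) = 204$)
$\left(-1845 + 1288\right) + n = \left(-1845 + 1288\right) + 204 = -557 + 204 = -353$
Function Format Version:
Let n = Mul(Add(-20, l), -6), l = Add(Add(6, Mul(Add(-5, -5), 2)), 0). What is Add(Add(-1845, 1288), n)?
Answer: -353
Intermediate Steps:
l = -14 (l = Add(Add(6, Mul(-10, 2)), 0) = Add(Add(6, -20), 0) = Add(-14, 0) = -14)
n = 204 (n = Mul(Add(-20, -14), -6) = Mul(-34, -6) = 204)
Add(Add(-1845, 1288), n) = Add(Add(-1845, 1288), 204) = Add(-557, 204) = -353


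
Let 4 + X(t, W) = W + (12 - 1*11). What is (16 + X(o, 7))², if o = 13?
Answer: 400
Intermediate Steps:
X(t, W) = -3 + W (X(t, W) = -4 + (W + (12 - 1*11)) = -4 + (W + (12 - 11)) = -4 + (W + 1) = -4 + (1 + W) = -3 + W)
(16 + X(o, 7))² = (16 + (-3 + 7))² = (16 + 4)² = 20² = 400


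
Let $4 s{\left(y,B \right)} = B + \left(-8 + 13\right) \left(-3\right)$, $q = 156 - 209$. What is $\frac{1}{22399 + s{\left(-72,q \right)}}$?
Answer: $\frac{1}{22382} \approx 4.4679 \cdot 10^{-5}$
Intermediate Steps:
$q = -53$
$s{\left(y,B \right)} = - \frac{15}{4} + \frac{B}{4}$ ($s{\left(y,B \right)} = \frac{B + \left(-8 + 13\right) \left(-3\right)}{4} = \frac{B + 5 \left(-3\right)}{4} = \frac{B - 15}{4} = \frac{-15 + B}{4} = - \frac{15}{4} + \frac{B}{4}$)
$\frac{1}{22399 + s{\left(-72,q \right)}} = \frac{1}{22399 + \left(- \frac{15}{4} + \frac{1}{4} \left(-53\right)\right)} = \frac{1}{22399 - 17} = \frac{1}{22382}$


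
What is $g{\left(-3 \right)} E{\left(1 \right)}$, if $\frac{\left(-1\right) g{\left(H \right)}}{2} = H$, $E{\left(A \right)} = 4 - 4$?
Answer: $0$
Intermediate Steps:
$E{\left(A \right)} = 0$
$g{\left(H \right)} = - 2 H$
$g{\left(-3 \right)} E{\left(1 \right)} = \left(-2\right) \left(-3\right) 0 = 6 \cdot 0 = 0$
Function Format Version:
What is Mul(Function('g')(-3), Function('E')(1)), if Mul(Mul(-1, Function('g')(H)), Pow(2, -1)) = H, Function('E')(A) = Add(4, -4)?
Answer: 0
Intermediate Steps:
Function('E')(A) = 0
Function('g')(H) = Mul(-2, H)
Mul(Function('g')(-3), Function('E')(1)) = Mul(Mul(-2, -3), 0) = Mul(6, 0) = 0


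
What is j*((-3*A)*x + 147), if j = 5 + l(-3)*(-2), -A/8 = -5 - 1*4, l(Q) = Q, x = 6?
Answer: -12639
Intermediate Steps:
A = 72 (A = -8*(-5 - 1*4) = -8*(-5 - 4) = -8*(-9) = 72)
j = 11 (j = 5 - 3*(-2) = 5 + 6 = 11)
j*((-3*A)*x + 147) = 11*(-3*72*6 + 147) = 11*(-216*6 + 147) = 11*(-1296 + 147) = 11*(-1149) = -12639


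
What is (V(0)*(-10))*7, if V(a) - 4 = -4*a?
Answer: -280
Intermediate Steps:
V(a) = 4 - 4*a
(V(0)*(-10))*7 = ((4 - 4*0)*(-10))*7 = ((4 + 0)*(-10))*7 = (4*(-10))*7 = -40*7 = -280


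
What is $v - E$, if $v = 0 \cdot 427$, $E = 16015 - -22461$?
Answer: $-38476$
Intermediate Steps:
$E = 38476$ ($E = 16015 + 22461 = 38476$)
$v = 0$
$v - E = 0 - 38476 = -38476$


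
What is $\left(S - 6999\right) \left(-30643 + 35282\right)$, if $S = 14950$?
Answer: $36884689$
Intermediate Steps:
$\left(S - 6999\right) \left(-30643 + 35282\right) = \left(14950 - 6999\right) \left(-30643 + 35282\right) = 7951 \cdot 4639 = 36884689$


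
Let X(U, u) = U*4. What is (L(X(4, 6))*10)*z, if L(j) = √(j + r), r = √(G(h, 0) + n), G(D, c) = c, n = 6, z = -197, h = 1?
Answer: -1970*√(16 + √6) ≈ -8461.7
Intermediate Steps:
r = √6 (r = √(0 + 6) = √6 ≈ 2.4495)
X(U, u) = 4*U
L(j) = √(j + √6)
(L(X(4, 6))*10)*z = (√(4*4 + √6)*10)*(-197) = (√(16 + √6)*10)*(-197) = (10*√(16 + √6))*(-197) = -1970*√(16 + √6)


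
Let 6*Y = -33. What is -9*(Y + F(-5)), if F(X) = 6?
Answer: -9/2 ≈ -4.5000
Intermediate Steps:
Y = -11/2 (Y = (⅙)*(-33) = -11/2 ≈ -5.5000)
-9*(Y + F(-5)) = -9*(-11/2 + 6) = -9*½ = -9/2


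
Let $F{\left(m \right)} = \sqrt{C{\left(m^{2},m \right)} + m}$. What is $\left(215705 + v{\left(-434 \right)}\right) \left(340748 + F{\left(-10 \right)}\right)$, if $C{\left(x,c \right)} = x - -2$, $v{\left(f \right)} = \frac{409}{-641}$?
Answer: $\frac{47114031979008}{641} + \frac{276532992 \sqrt{23}}{641} \approx 7.3503 \cdot 10^{10}$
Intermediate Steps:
$v{\left(f \right)} = - \frac{409}{641}$ ($v{\left(f \right)} = 409 \left(- \frac{1}{641}\right) = - \frac{409}{641}$)
$C{\left(x,c \right)} = 2 + x$ ($C{\left(x,c \right)} = x + 2 = 2 + x$)
$F{\left(m \right)} = \sqrt{2 + m + m^{2}}$ ($F{\left(m \right)} = \sqrt{\left(2 + m^{2}\right) + m} = \sqrt{2 + m + m^{2}}$)
$\left(215705 + v{\left(-434 \right)}\right) \left(340748 + F{\left(-10 \right)}\right) = \left(215705 - \frac{409}{641}\right) \left(340748 + \sqrt{2 - 10 + \left(-10\right)^{2}}\right) = \frac{138266496 \left(340748 + \sqrt{2 - 10 + 100}\right)}{641} = \frac{138266496 \left(340748 + \sqrt{92}\right)}{641} = \frac{138266496 \left(340748 + 2 \sqrt{23}\right)}{641} = \frac{47114031979008}{641} + \frac{276532992 \sqrt{23}}{641}$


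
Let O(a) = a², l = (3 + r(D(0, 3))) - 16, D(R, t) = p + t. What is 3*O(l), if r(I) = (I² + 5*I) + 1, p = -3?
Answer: 432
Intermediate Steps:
D(R, t) = -3 + t
r(I) = 1 + I² + 5*I
l = -12 (l = (3 + (1 + (-3 + 3)² + 5*(-3 + 3))) - 16 = (3 + (1 + 0² + 5*0)) - 16 = (3 + (1 + 0 + 0)) - 16 = (3 + 1) - 16 = 4 - 16 = -12)
3*O(l) = 3*(-12)² = 3*144 = 432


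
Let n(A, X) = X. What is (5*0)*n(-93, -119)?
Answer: 0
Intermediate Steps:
(5*0)*n(-93, -119) = (5*0)*(-119) = 0*(-119) = 0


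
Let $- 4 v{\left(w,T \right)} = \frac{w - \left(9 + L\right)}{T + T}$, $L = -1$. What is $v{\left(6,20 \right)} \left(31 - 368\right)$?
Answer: $- \frac{337}{80} \approx -4.2125$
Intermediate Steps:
$v{\left(w,T \right)} = - \frac{-8 + w}{8 T}$ ($v{\left(w,T \right)} = - \frac{\left(w - 8\right) \frac{1}{T + T}}{4} = - \frac{\left(w + \left(-9 + 1\right)\right) \frac{1}{2 T}}{4} = - \frac{\left(w - 8\right) \frac{1}{2 T}}{4} = - \frac{\left(-8 + w\right) \frac{1}{2 T}}{4} = - \frac{\frac{1}{2} \frac{1}{T} \left(-8 + w\right)}{4} = - \frac{-8 + w}{8 T}$)
$v{\left(6,20 \right)} \left(31 - 368\right) = \frac{8 - 6}{8 \cdot 20} \left(31 - 368\right) = \frac{1}{8} \cdot \frac{1}{20} \left(8 - 6\right) \left(-337\right) = \frac{1}{8} \cdot \frac{1}{20} \cdot 2 \left(-337\right) = \frac{1}{80} \left(-337\right) = - \frac{337}{80}$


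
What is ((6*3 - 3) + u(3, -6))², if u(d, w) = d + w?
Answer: 144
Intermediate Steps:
((6*3 - 3) + u(3, -6))² = ((6*3 - 3) + (3 - 6))² = ((18 - 3) - 3)² = (15 - 3)² = 12² = 144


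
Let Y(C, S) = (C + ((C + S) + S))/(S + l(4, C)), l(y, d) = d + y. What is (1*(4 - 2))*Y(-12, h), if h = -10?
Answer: 44/9 ≈ 4.8889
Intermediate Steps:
Y(C, S) = (2*C + 2*S)/(4 + C + S) (Y(C, S) = (C + ((C + S) + S))/(S + (C + 4)) = (C + (C + 2*S))/(S + (4 + C)) = (2*C + 2*S)/(4 + C + S))
(1*(4 - 2))*Y(-12, h) = (1*(4 - 2))*(2*(-12 - 10)/(4 - 12 - 10)) = (1*2)*(2*(-22)/(-18)) = 2*(2*(-1/18)*(-22)) = 2*(22/9) = 44/9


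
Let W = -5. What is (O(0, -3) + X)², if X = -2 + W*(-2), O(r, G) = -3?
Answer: 25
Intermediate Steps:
X = 8 (X = -2 - 5*(-2) = -2 + 10 = 8)
(O(0, -3) + X)² = (-3 + 8)² = 5² = 25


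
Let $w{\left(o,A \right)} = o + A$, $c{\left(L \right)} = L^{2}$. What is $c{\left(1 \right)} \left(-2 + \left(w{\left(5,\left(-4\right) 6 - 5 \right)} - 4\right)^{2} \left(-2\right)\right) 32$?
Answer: $-50240$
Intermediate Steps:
$w{\left(o,A \right)} = A + o$
$c{\left(1 \right)} \left(-2 + \left(w{\left(5,\left(-4\right) 6 - 5 \right)} - 4\right)^{2} \left(-2\right)\right) 32 = 1^{2} \left(-2 + \left(\left(\left(\left(-4\right) 6 - 5\right) + 5\right) - 4\right)^{2} \left(-2\right)\right) 32 = 1 \left(-2 + \left(\left(\left(-24 - 5\right) + 5\right) - 4\right)^{2} \left(-2\right)\right) 32 = 1 \left(-2 + \left(\left(-29 + 5\right) - 4\right)^{2} \left(-2\right)\right) 32 = 1 \left(-2 + \left(-24 - 4\right)^{2} \left(-2\right)\right) 32 = 1 \left(-2 + \left(-28\right)^{2} \left(-2\right)\right) 32 = 1 \left(-2 + 784 \left(-2\right)\right) 32 = 1 \left(-2 - 1568\right) 32 = 1 \left(-1570\right) 32 = \left(-1570\right) 32 = -50240$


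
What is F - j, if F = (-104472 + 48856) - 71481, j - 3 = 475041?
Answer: -602141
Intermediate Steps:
j = 475044 (j = 3 + 475041 = 475044)
F = -127097 (F = -55616 - 71481 = -127097)
F - j = -127097 - 1*475044 = -127097 - 475044 = -602141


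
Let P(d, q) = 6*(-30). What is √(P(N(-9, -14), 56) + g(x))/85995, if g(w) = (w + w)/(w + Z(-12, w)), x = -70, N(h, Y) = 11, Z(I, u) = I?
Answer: I*√299710/3525795 ≈ 0.00015527*I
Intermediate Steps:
P(d, q) = -180
g(w) = 2*w/(-12 + w) (g(w) = (w + w)/(w - 12) = (2*w)/(-12 + w) = 2*w/(-12 + w))
√(P(N(-9, -14), 56) + g(x))/85995 = √(-180 + 2*(-70)/(-12 - 70))/85995 = √(-180 + 2*(-70)/(-82))*(1/85995) = √(-180 + 2*(-70)*(-1/82))*(1/85995) = √(-180 + 70/41)*(1/85995) = √(-7310/41)*(1/85995) = (I*√299710/41)*(1/85995) = I*√299710/3525795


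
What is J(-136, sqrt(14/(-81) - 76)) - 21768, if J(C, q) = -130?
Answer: -21898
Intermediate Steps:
J(-136, sqrt(14/(-81) - 76)) - 21768 = -130 - 21768 = -21898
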